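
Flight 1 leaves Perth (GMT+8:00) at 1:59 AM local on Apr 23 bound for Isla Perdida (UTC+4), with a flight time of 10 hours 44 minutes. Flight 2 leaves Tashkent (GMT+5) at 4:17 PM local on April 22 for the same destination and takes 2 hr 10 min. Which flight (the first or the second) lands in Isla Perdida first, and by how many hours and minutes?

the second, by 15 hours 16 minutes

Flight 1 in UTC: 1:59 AM − 8:00 = 5:59 PM on Apr 22.
+10 hours 44 minutes → arrive 4:43 AM UTC on Apr 23.
Flight 2 in UTC: 4:17 PM − 5:00 = 11:17 AM on Apr 22.
+2 hours and 10 minutes → arrive 1:27 PM UTC on Apr 22.
Flight 2 lands earlier by 15 hours 16 minutes.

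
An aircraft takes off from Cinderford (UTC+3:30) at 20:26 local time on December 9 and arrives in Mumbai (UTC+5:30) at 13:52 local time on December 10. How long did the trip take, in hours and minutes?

Departure in UTC: 20:26 − 3:30 = 16:56 on Dec 9.
Arrival in UTC: 13:52 − 5:30 = 08:22 on Dec 10.
Elapsed = 08:22 − 16:56 (+1 day) = 15 hours 26 minutes.

15 hours 26 minutes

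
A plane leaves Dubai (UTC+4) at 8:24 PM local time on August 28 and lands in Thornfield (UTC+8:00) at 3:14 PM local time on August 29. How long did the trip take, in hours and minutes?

14 hours 50 minutes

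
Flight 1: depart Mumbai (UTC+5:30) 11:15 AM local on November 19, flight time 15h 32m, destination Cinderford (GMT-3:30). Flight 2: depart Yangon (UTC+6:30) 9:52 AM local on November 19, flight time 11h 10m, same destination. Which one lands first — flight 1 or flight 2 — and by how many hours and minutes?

the second, by 6 hours 45 minutes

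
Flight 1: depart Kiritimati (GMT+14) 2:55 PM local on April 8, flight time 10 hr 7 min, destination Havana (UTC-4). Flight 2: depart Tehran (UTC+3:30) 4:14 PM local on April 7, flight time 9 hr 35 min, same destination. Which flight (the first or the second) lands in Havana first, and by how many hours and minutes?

Flight 1 in UTC: 2:55 PM − 14:00 = 12:55 AM on Apr 8.
+10 hours 7 minutes → arrive 11:02 AM UTC on Apr 8.
Flight 2 in UTC: 4:14 PM − 3:30 = 12:44 PM on Apr 7.
+9 hours and 35 minutes → arrive 10:19 PM UTC on Apr 7.
Flight 2 lands earlier by 12 hours 43 minutes.

the second, by 12 hours 43 minutes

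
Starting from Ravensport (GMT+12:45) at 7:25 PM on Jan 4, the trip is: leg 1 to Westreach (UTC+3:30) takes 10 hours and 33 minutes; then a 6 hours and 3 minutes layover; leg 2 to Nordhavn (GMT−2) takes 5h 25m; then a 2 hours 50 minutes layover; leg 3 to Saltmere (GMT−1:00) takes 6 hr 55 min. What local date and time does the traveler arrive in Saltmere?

1:26 PM on Jan 5

Convert departure to UTC: 7:25 PM − 12:45 = 6:40 AM UTC on Jan 4.
Add 10 hours and 33 minutes leg 1 → 5:13 PM UTC.
Add 6 hours and 3 minutes layover in Westreach → 11:16 PM UTC.
Add 5 hours 25 minutes leg 2 → 4:41 AM UTC (Jan 5).
Add 2 hours 50 minutes layover in Nordhavn → 7:31 AM UTC.
Add 6 hours 55 minutes leg 3 → 2:26 PM UTC.
Saltmere is UTC−1:00, so local arrival = 2:26 PM − 1:00 = 1:26 PM on Jan 5.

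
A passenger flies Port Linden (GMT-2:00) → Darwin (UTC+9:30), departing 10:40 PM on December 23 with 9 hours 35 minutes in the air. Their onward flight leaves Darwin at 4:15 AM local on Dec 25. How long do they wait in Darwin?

8 hours 30 minutes

Convert departure to UTC: 10:40 PM + 2:00 = 12:40 AM UTC on Dec 24.
Add 9 hours 35 minutes flight time → 10:15 AM UTC.
Darwin is UTC+9:30, so local arrival = 10:15 AM + 9:30 = 7:45 PM on Dec 24.
Layover = 4:15 AM − 7:45 PM (+1 day) = 8 hours 30 minutes.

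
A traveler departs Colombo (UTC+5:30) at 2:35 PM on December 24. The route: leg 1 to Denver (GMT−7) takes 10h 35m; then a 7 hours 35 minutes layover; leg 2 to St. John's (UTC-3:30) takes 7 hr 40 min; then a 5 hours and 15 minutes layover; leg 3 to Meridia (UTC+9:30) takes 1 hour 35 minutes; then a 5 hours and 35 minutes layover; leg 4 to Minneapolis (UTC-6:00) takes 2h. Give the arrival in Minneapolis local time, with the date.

Convert departure to UTC: 2:35 PM − 5:30 = 9:05 AM UTC on Dec 24.
Add 10 hours and 35 minutes leg 1 → 7:40 PM UTC.
Add 7 hours 35 minutes layover in Denver → 3:15 AM UTC (Dec 25).
Add 7 hours 40 minutes leg 2 → 10:55 AM UTC.
Add 5 hours and 15 minutes layover in St. John's → 4:10 PM UTC.
Add 1 hour and 35 minutes leg 3 → 5:45 PM UTC.
Add 5 hours 35 minutes layover in Meridia → 11:20 PM UTC.
Add 2 hours leg 4 → 1:20 AM UTC (Dec 26).
Minneapolis is UTC−6:00, so local arrival = 1:20 AM − 6:00 = 7:20 PM on Dec 25.

7:20 PM on December 25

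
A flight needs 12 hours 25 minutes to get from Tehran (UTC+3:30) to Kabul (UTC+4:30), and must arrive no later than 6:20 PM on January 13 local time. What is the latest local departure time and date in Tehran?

Target arrival in UTC: 6:20 PM − 4:30 = 1:50 PM on Jan 13.
Subtract 12 hours 25 minutes → departure 1:25 AM UTC on Jan 13.
Tehran is UTC+3:30: 1:25 AM + 3:30 = 4:55 AM on Jan 13.

4:55 AM on January 13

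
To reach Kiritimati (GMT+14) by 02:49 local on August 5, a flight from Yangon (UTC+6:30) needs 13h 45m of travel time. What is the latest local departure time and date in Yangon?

Target arrival in UTC: 02:49 − 14:00 = 12:49 on Aug 4.
Subtract 13 hours 45 minutes → departure 23:04 UTC on Aug 3.
Yangon is UTC+6:30: 23:04 + 6:30 = 05:34 on Aug 4.

05:34 on August 4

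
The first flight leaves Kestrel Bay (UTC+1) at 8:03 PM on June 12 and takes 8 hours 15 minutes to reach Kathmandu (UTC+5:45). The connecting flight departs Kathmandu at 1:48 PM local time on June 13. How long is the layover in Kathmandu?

Convert departure to UTC: 8:03 PM − 1:00 = 7:03 PM UTC on Jun 12.
Add 8 hours 15 minutes flight time → 3:18 AM UTC (Jun 13).
Kathmandu is UTC+5:45, so local arrival = 3:18 AM + 5:45 = 9:03 AM on Jun 13.
Layover = 1:48 PM − 9:03 AM = 4 hours 45 minutes.

4 hours 45 minutes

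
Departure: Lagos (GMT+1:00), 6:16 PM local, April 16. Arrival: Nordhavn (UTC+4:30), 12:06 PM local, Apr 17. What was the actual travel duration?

14 hours 20 minutes

Nordhavn is 3:30 ahead of Lagos.
Clock-face elapsed time (ignoring zones) is 17 hours 50 minutes.
Actual elapsed = 17 hours 50 minutes − 3:30 = 14 hours 20 minutes.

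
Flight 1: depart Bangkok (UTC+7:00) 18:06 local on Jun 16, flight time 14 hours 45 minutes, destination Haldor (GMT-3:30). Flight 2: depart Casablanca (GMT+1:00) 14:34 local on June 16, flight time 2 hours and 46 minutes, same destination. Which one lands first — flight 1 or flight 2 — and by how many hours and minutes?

Flight 1 in UTC: 18:06 − 7:00 = 11:06 on Jun 16.
+14 hours and 45 minutes → arrive 01:51 UTC on Jun 17.
Flight 2 in UTC: 14:34 − 1:00 = 13:34 on Jun 16.
+2 hours 46 minutes → arrive 16:20 UTC on Jun 16.
Flight 2 lands earlier by 9 hours 31 minutes.

the second, by 9 hours 31 minutes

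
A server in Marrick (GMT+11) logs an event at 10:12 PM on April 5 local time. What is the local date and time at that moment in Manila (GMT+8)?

Manila is 3:00 behind Marrick.
Shift by the zone difference: 10:12 PM − 3:00 = 7:12 PM on Apr 5 in Manila.

7:12 PM on Apr 5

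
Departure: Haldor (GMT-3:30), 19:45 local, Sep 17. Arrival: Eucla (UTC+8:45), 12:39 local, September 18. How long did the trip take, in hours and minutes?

4 hours 39 minutes

Eucla is 12:15 ahead of Haldor.
Clock-face elapsed time (ignoring zones) is 16 hours 54 minutes.
Actual elapsed = 16 hours 54 minutes − 12:15 = 4 hours 39 minutes.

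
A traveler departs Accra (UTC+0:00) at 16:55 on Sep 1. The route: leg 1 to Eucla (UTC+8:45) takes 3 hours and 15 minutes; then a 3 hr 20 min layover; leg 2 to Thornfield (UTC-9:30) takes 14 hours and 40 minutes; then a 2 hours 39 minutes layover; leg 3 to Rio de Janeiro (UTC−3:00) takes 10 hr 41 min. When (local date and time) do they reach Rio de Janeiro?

Accra is at UTC+0, so departure is already 16:55 UTC on Sep 1.
Add 3 hours 15 minutes leg 1 → 20:10 UTC.
Add 3 hours 20 minutes layover in Eucla → 23:30 UTC.
Add 14 hours and 40 minutes leg 2 → 14:10 UTC (Sep 2).
Add 2 hours 39 minutes layover in Thornfield → 16:49 UTC.
Add 10 hours 41 minutes leg 3 → 03:30 UTC (Sep 3).
Rio de Janeiro is UTC−3:00, so local arrival = 03:30 − 3:00 = 00:30 on Sep 3.

00:30 on September 3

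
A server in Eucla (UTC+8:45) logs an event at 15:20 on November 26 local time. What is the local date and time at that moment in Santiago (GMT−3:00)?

In UTC: 15:20 − 8:45 = 06:35 on Nov 26.
Santiago is UTC−3:00: 06:35 − 3:00 = 03:35 on Nov 26.

03:35 on Nov 26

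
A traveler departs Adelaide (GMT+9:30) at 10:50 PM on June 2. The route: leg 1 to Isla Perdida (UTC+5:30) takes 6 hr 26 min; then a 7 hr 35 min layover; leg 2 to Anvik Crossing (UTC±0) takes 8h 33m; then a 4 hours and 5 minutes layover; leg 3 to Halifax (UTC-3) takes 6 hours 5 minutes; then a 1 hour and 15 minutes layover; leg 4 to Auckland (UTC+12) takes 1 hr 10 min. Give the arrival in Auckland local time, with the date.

12:29 PM on Jun 4

Convert departure to UTC: 10:50 PM − 9:30 = 1:20 PM UTC on Jun 2.
Add 6 hours 26 minutes leg 1 → 7:46 PM UTC.
Add 7 hours 35 minutes layover in Isla Perdida → 3:21 AM UTC (Jun 3).
Add 8 hours and 33 minutes leg 2 → 11:54 AM UTC.
Add 4 hours and 5 minutes layover in Anvik Crossing → 3:59 PM UTC.
Add 6 hours 5 minutes leg 3 → 10:04 PM UTC.
Add 1 hour 15 minutes layover in Halifax → 11:19 PM UTC.
Add 1 hour and 10 minutes leg 4 → 12:29 AM UTC (Jun 4).
Auckland is UTC+12:00, so local arrival = 12:29 AM + 12:00 = 12:29 PM on Jun 4.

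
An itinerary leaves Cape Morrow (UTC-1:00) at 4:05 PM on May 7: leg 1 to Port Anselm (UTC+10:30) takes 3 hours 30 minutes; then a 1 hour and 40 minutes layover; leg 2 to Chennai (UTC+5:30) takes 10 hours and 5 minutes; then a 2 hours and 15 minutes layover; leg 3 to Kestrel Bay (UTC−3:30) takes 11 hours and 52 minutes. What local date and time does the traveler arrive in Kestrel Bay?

Convert departure to UTC: 4:05 PM + 1:00 = 5:05 PM UTC on May 7.
Add 3 hours and 30 minutes leg 1 → 8:35 PM UTC.
Add 1 hour 40 minutes layover in Port Anselm → 10:15 PM UTC.
Add 10 hours and 5 minutes leg 2 → 8:20 AM UTC (May 8).
Add 2 hours and 15 minutes layover in Chennai → 10:35 AM UTC.
Add 11 hours 52 minutes leg 3 → 10:27 PM UTC.
Kestrel Bay is UTC−3:30, so local arrival = 10:27 PM − 3:30 = 6:57 PM on May 8.

6:57 PM on May 8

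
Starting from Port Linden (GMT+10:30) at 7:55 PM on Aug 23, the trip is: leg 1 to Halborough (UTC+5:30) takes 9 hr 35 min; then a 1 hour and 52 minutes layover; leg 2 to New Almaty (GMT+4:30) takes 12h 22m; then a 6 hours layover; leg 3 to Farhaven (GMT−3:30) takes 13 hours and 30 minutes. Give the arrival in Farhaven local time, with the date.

1:14 AM on Aug 25

Convert departure to UTC: 7:55 PM − 10:30 = 9:25 AM UTC on Aug 23.
Add 9 hours 35 minutes leg 1 → 7:00 PM UTC.
Add 1 hour 52 minutes layover in Halborough → 8:52 PM UTC.
Add 12 hours 22 minutes leg 2 → 9:14 AM UTC (Aug 24).
Add 6 hours layover in New Almaty → 3:14 PM UTC.
Add 13 hours 30 minutes leg 3 → 4:44 AM UTC (Aug 25).
Farhaven is UTC−3:30, so local arrival = 4:44 AM − 3:30 = 1:14 AM on Aug 25.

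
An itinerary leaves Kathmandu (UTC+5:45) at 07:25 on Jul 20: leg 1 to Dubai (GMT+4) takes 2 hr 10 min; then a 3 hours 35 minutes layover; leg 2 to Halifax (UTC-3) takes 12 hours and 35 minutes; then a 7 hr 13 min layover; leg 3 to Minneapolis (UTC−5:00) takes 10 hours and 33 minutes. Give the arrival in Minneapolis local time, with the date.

08:46 on July 21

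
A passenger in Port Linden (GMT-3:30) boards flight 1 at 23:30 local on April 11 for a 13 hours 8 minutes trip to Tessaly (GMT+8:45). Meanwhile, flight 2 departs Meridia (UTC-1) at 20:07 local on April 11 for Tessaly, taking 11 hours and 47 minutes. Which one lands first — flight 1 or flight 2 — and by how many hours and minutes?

the second, by 7 hours 14 minutes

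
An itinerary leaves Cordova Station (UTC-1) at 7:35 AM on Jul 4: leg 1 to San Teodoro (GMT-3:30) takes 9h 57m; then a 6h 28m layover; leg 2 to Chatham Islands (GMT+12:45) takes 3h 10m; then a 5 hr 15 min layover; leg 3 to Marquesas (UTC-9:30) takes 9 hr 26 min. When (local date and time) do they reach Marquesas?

9:21 AM on Jul 5

Convert departure to UTC: 7:35 AM + 1:00 = 8:35 AM UTC on Jul 4.
Add 9 hours 57 minutes leg 1 → 6:32 PM UTC.
Add 6 hours 28 minutes layover in San Teodoro → 1:00 AM UTC (Jul 5).
Add 3 hours and 10 minutes leg 2 → 4:10 AM UTC.
Add 5 hours and 15 minutes layover in Chatham Islands → 9:25 AM UTC.
Add 9 hours 26 minutes leg 3 → 6:51 PM UTC.
Marquesas is UTC−9:30, so local arrival = 6:51 PM − 9:30 = 9:21 AM on Jul 5.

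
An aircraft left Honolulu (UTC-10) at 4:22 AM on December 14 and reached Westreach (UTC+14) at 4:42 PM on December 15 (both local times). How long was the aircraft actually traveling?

12 hours 20 minutes

Departure in UTC: 4:22 AM + 10:00 = 2:22 PM on Dec 14.
Arrival in UTC: 4:42 PM − 14:00 = 2:42 AM on Dec 15.
Elapsed = 2:42 AM − 2:22 PM (+1 day) = 12 hours 20 minutes.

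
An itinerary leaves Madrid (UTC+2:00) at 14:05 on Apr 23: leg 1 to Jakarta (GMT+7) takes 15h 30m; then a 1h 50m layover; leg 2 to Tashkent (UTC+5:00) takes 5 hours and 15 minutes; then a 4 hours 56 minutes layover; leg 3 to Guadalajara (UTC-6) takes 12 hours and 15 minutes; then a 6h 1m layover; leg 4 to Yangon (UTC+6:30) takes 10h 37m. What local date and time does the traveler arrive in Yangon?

02:59 on April 26

Convert departure to UTC: 14:05 − 2:00 = 12:05 UTC on Apr 23.
Add 15 hours and 30 minutes leg 1 → 03:35 UTC (Apr 24).
Add 1 hour 50 minutes layover in Jakarta → 05:25 UTC.
Add 5 hours and 15 minutes leg 2 → 10:40 UTC.
Add 4 hours and 56 minutes layover in Tashkent → 15:36 UTC.
Add 12 hours and 15 minutes leg 3 → 03:51 UTC (Apr 25).
Add 6 hours 1 minute layover in Guadalajara → 09:52 UTC.
Add 10 hours 37 minutes leg 4 → 20:29 UTC.
Yangon is UTC+6:30, so local arrival = 20:29 + 6:30 = 02:59 on Apr 26.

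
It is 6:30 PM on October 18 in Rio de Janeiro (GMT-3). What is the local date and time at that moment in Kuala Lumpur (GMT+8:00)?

5:30 AM on Oct 19

Kuala Lumpur is 11:00 ahead of Rio de Janeiro.
Shift by the zone difference: 6:30 PM + 11:00 = 5:30 AM on Oct 19 in Kuala Lumpur.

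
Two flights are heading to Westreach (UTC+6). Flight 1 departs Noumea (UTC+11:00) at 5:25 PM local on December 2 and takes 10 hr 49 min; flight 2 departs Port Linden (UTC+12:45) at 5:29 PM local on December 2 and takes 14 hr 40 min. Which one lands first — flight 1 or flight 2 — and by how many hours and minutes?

the first, by 2 hours 10 minutes

Flight 1 in UTC: 5:25 PM − 11:00 = 6:25 AM on Dec 2.
+10 hours 49 minutes → arrive 5:14 PM UTC on Dec 2.
Flight 2 in UTC: 5:29 PM − 12:45 = 4:44 AM on Dec 2.
+14 hours 40 minutes → arrive 7:24 PM UTC on Dec 2.
Flight 1 lands earlier by 2 hours 10 minutes.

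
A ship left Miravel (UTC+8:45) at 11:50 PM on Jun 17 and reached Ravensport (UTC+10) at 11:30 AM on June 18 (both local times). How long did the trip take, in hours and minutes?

Ravensport is 1:15 ahead of Miravel.
Clock-face elapsed time (ignoring zones) is 11 hours 40 minutes.
Actual elapsed = 11 hours 40 minutes − 1:15 = 10 hours 25 minutes.

10 hours 25 minutes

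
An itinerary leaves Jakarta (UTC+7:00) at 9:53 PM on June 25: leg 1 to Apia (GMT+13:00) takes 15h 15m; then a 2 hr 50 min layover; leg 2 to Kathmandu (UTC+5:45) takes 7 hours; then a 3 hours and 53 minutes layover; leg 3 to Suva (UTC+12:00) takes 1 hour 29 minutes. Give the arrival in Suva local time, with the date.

Convert departure to UTC: 9:53 PM − 7:00 = 2:53 PM UTC on Jun 25.
Add 15 hours and 15 minutes leg 1 → 6:08 AM UTC (Jun 26).
Add 2 hours 50 minutes layover in Apia → 8:58 AM UTC.
Add 7 hours leg 2 → 3:58 PM UTC.
Add 3 hours and 53 minutes layover in Kathmandu → 7:51 PM UTC.
Add 1 hour and 29 minutes leg 3 → 9:20 PM UTC.
Suva is UTC+12:00, so local arrival = 9:20 PM + 12:00 = 9:20 AM on Jun 27.

9:20 AM on June 27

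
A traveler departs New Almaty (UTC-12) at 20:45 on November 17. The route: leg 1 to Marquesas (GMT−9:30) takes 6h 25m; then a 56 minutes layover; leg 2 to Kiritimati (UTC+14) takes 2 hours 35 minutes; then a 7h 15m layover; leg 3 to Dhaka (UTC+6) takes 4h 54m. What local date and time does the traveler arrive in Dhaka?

12:50 on November 19

Convert departure to UTC: 20:45 + 12:00 = 08:45 UTC on Nov 18.
Add 6 hours and 25 minutes leg 1 → 15:10 UTC.
Add 56 minutes layover in Marquesas → 16:06 UTC.
Add 2 hours 35 minutes leg 2 → 18:41 UTC.
Add 7 hours 15 minutes layover in Kiritimati → 01:56 UTC (Nov 19).
Add 4 hours and 54 minutes leg 3 → 06:50 UTC.
Dhaka is UTC+6:00, so local arrival = 06:50 + 6:00 = 12:50 on Nov 19.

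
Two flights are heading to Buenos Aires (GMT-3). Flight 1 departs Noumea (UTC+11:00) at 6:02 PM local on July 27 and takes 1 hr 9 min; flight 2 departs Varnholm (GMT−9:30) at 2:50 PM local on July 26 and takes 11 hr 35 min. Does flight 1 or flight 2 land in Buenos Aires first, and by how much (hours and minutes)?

Flight 1 in UTC: 6:02 PM − 11:00 = 7:02 AM on Jul 27.
+1 hour 9 minutes → arrive 8:11 AM UTC on Jul 27.
Flight 2 in UTC: 2:50 PM + 9:30 = 12:20 AM on Jul 27.
+11 hours 35 minutes → arrive 11:55 AM UTC on Jul 27.
Flight 1 lands earlier by 3 hours 44 minutes.

the first, by 3 hours 44 minutes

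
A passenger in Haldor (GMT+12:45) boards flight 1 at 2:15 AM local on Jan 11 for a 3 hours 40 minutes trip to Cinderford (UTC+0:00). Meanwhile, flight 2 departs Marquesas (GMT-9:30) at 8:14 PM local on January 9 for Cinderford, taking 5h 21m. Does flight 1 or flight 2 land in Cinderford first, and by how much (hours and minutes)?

the second, by 6 hours 5 minutes

Flight 1 in UTC: 2:15 AM − 12:45 = 1:30 PM on Jan 10.
+3 hours and 40 minutes → arrive 5:10 PM UTC on Jan 10.
Flight 2 in UTC: 8:14 PM + 9:30 = 5:44 AM on Jan 10.
+5 hours and 21 minutes → arrive 11:05 AM UTC on Jan 10.
Flight 2 lands earlier by 6 hours 5 minutes.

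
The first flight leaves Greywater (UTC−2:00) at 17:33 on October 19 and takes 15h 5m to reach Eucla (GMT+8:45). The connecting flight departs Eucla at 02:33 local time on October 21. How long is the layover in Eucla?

Convert departure to UTC: 17:33 + 2:00 = 19:33 UTC on Oct 19.
Add 15 hours and 5 minutes flight time → 10:38 UTC (Oct 20).
Eucla is UTC+8:45, so local arrival = 10:38 + 8:45 = 19:23 on Oct 20.
Layover = 02:33 − 19:23 (+1 day) = 7 hours 10 minutes.

7 hours 10 minutes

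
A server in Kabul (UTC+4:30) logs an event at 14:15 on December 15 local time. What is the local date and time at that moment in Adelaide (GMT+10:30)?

20:15 on December 15

Adelaide is 6:00 ahead of Kabul.
Shift by the zone difference: 14:15 + 6:00 = 20:15 on Dec 15 in Adelaide.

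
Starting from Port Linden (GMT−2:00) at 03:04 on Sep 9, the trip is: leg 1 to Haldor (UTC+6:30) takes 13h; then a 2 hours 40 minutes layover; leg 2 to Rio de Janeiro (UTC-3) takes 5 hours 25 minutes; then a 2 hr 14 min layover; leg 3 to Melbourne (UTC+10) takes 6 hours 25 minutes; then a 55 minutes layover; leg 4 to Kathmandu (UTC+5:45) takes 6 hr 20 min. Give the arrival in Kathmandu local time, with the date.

23:48 on September 10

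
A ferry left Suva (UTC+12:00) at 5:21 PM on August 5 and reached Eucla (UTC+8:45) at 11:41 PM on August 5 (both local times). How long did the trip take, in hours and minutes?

Departure in UTC: 5:21 PM − 12:00 = 5:21 AM on Aug 5.
Arrival in UTC: 11:41 PM − 8:45 = 2:56 PM on Aug 5.
Elapsed = 2:56 PM − 5:21 AM = 9 hours 35 minutes.

9 hours 35 minutes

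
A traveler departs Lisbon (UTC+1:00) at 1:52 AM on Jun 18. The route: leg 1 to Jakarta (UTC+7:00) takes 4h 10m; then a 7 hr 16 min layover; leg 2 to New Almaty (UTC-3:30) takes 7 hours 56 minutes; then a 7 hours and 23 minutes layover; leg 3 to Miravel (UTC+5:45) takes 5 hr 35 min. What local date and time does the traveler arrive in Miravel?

Convert departure to UTC: 1:52 AM − 1:00 = 12:52 AM UTC on Jun 18.
Add 4 hours 10 minutes leg 1 → 5:02 AM UTC.
Add 7 hours 16 minutes layover in Jakarta → 12:18 PM UTC.
Add 7 hours 56 minutes leg 2 → 8:14 PM UTC.
Add 7 hours and 23 minutes layover in New Almaty → 3:37 AM UTC (Jun 19).
Add 5 hours and 35 minutes leg 3 → 9:12 AM UTC.
Miravel is UTC+5:45, so local arrival = 9:12 AM + 5:45 = 2:57 PM on Jun 19.

2:57 PM on June 19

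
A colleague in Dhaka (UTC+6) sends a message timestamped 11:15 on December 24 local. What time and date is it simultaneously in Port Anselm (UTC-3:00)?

In UTC: 11:15 − 6:00 = 05:15 on Dec 24.
Port Anselm is UTC−3:00: 05:15 − 3:00 = 02:15 on Dec 24.

02:15 on December 24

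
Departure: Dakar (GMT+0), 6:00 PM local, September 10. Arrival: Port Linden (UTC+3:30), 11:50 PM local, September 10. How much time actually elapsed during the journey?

2 hours 20 minutes

Departure is already UTC: 6:00 PM on Sep 10.
Arrival in UTC: 11:50 PM − 3:30 = 8:20 PM on Sep 10.
Elapsed = 8:20 PM − 6:00 PM = 2 hours 20 minutes.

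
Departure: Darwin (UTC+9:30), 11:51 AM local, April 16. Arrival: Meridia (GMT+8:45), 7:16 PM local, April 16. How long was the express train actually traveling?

Departure in UTC: 11:51 AM − 9:30 = 2:21 AM on Apr 16.
Arrival in UTC: 7:16 PM − 8:45 = 10:31 AM on Apr 16.
Elapsed = 10:31 AM − 2:21 AM = 8 hours 10 minutes.

8 hours 10 minutes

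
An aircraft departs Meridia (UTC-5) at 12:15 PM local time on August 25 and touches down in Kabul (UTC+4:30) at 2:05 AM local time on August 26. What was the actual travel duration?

Departure in UTC: 12:15 PM + 5:00 = 5:15 PM on Aug 25.
Arrival in UTC: 2:05 AM − 4:30 = 9:35 PM on Aug 25.
Elapsed = 9:35 PM − 5:15 PM = 4 hours 20 minutes.

4 hours 20 minutes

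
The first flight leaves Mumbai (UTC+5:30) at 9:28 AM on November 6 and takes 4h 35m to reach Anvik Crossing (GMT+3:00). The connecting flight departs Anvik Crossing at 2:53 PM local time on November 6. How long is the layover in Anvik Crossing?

3 hours 20 minutes

Convert departure to UTC: 9:28 AM − 5:30 = 3:58 AM UTC on Nov 6.
Add 4 hours and 35 minutes flight time → 8:33 AM UTC.
Anvik Crossing is UTC+3:00, so local arrival = 8:33 AM + 3:00 = 11:33 AM on Nov 6.
Layover = 2:53 PM − 11:33 AM = 3 hours 20 minutes.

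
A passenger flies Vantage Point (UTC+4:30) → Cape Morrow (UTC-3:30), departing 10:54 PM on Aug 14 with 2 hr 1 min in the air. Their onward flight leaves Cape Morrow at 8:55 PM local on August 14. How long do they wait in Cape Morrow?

4 hours

Convert departure to UTC: 10:54 PM − 4:30 = 6:24 PM UTC on Aug 14.
Add 2 hours 1 minute flight time → 8:25 PM UTC.
Cape Morrow is UTC−3:30, so local arrival = 8:25 PM − 3:30 = 4:55 PM on Aug 14.
Layover = 8:55 PM − 4:55 PM = 4 hours.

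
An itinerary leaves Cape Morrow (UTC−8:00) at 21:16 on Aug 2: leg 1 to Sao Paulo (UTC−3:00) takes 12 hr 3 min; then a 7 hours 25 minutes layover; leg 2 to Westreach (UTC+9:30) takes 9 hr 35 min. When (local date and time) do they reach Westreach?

19:49 on Aug 4

Convert departure to UTC: 21:16 + 8:00 = 05:16 UTC on Aug 3.
Add 12 hours and 3 minutes leg 1 → 17:19 UTC.
Add 7 hours and 25 minutes layover in Sao Paulo → 00:44 UTC (Aug 4).
Add 9 hours 35 minutes leg 2 → 10:19 UTC.
Westreach is UTC+9:30, so local arrival = 10:19 + 9:30 = 19:49 on Aug 4.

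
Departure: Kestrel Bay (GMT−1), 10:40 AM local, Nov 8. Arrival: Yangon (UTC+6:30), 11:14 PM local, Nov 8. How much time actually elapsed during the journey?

Departure in UTC: 10:40 AM + 1:00 = 11:40 AM on Nov 8.
Arrival in UTC: 11:14 PM − 6:30 = 4:44 PM on Nov 8.
Elapsed = 4:44 PM − 11:40 AM = 5 hours 4 minutes.

5 hours 4 minutes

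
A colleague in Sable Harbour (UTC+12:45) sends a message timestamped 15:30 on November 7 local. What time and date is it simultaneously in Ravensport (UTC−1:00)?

In UTC: 15:30 − 12:45 = 02:45 on Nov 7.
Ravensport is UTC−1:00: 02:45 − 1:00 = 01:45 on Nov 7.

01:45 on Nov 7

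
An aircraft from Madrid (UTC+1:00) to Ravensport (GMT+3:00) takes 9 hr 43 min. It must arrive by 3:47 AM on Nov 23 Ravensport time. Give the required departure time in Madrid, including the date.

4:04 PM on November 22

Target arrival in UTC: 3:47 AM − 3:00 = 12:47 AM on Nov 23.
Subtract 9 hours 43 minutes → departure 3:04 PM UTC on Nov 22.
Madrid is UTC+1:00: 3:04 PM + 1:00 = 4:04 PM on Nov 22.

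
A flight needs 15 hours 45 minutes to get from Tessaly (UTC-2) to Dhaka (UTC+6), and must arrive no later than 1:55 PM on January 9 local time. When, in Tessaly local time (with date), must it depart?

2:10 PM on January 8

Target arrival in UTC: 1:55 PM − 6:00 = 7:55 AM on Jan 9.
Subtract 15 hours 45 minutes → departure 4:10 PM UTC on Jan 8.
Tessaly is UTC−2:00: 4:10 PM − 2:00 = 2:10 PM on Jan 8.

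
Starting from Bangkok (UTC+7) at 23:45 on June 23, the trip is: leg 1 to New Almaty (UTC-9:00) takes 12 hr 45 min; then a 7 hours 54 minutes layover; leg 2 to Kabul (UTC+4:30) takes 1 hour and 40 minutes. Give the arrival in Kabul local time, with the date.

Convert departure to UTC: 23:45 − 7:00 = 16:45 UTC on Jun 23.
Add 12 hours and 45 minutes leg 1 → 05:30 UTC (Jun 24).
Add 7 hours 54 minutes layover in New Almaty → 13:24 UTC.
Add 1 hour and 40 minutes leg 2 → 15:04 UTC.
Kabul is UTC+4:30, so local arrival = 15:04 + 4:30 = 19:34 on Jun 24.

19:34 on June 24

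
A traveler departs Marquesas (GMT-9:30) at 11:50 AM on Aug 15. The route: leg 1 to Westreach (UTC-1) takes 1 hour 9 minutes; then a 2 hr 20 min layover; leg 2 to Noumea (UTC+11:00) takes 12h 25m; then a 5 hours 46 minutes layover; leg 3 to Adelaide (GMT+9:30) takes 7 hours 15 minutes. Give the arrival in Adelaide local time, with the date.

Convert departure to UTC: 11:50 AM + 9:30 = 9:20 PM UTC on Aug 15.
Add 1 hour and 9 minutes leg 1 → 10:29 PM UTC.
Add 2 hours 20 minutes layover in Westreach → 12:49 AM UTC (Aug 16).
Add 12 hours 25 minutes leg 2 → 1:14 PM UTC.
Add 5 hours 46 minutes layover in Noumea → 7:00 PM UTC.
Add 7 hours 15 minutes leg 3 → 2:15 AM UTC (Aug 17).
Adelaide is UTC+9:30, so local arrival = 2:15 AM + 9:30 = 11:45 AM on Aug 17.

11:45 AM on August 17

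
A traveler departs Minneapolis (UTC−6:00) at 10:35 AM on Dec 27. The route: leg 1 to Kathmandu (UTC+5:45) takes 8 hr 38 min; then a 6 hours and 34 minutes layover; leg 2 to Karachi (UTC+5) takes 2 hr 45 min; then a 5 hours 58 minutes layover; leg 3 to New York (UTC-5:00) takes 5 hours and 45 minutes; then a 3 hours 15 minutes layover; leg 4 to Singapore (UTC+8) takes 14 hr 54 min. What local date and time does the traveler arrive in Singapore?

12:24 AM on December 30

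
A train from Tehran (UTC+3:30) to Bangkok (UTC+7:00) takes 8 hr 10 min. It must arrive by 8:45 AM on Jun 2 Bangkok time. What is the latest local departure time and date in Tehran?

Target arrival in UTC: 8:45 AM − 7:00 = 1:45 AM on Jun 2.
Subtract 8 hours 10 minutes → departure 5:35 PM UTC on Jun 1.
Tehran is UTC+3:30: 5:35 PM + 3:30 = 9:05 PM on Jun 1.

9:05 PM on June 1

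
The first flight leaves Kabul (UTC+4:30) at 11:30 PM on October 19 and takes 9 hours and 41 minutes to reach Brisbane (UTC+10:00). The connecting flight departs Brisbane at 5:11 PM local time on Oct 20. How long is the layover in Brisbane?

Convert departure to UTC: 11:30 PM − 4:30 = 7:00 PM UTC on Oct 19.
Add 9 hours 41 minutes flight time → 4:41 AM UTC (Oct 20).
Brisbane is UTC+10:00, so local arrival = 4:41 AM + 10:00 = 2:41 PM on Oct 20.
Layover = 5:11 PM − 2:41 PM = 2 hours 30 minutes.

2 hours 30 minutes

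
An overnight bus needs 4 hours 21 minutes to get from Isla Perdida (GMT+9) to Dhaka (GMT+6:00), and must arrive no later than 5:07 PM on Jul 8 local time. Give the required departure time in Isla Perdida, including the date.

3:46 PM on July 8

Target arrival in UTC: 5:07 PM − 6:00 = 11:07 AM on Jul 8.
Subtract 4 hours 21 minutes → departure 6:46 AM UTC on Jul 8.
Isla Perdida is UTC+9:00: 6:46 AM + 9:00 = 3:46 PM on Jul 8.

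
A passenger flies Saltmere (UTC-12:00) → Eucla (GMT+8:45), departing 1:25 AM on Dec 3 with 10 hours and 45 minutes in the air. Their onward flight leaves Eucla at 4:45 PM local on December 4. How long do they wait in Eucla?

Convert departure to UTC: 1:25 AM + 12:00 = 1:25 PM UTC on Dec 3.
Add 10 hours 45 minutes flight time → 12:10 AM UTC (Dec 4).
Eucla is UTC+8:45, so local arrival = 12:10 AM + 8:45 = 8:55 AM on Dec 4.
Layover = 4:45 PM − 8:55 AM = 7 hours 50 minutes.

7 hours 50 minutes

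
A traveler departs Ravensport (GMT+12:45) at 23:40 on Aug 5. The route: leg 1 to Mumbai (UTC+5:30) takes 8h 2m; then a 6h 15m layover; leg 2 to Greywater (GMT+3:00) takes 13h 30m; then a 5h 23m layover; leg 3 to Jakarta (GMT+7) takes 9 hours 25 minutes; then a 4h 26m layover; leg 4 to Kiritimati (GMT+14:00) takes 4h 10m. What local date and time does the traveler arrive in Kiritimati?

Convert departure to UTC: 23:40 − 12:45 = 10:55 UTC on Aug 5.
Add 8 hours 2 minutes leg 1 → 18:57 UTC.
Add 6 hours and 15 minutes layover in Mumbai → 01:12 UTC (Aug 6).
Add 13 hours 30 minutes leg 2 → 14:42 UTC.
Add 5 hours 23 minutes layover in Greywater → 20:05 UTC.
Add 9 hours and 25 minutes leg 3 → 05:30 UTC (Aug 7).
Add 4 hours and 26 minutes layover in Jakarta → 09:56 UTC.
Add 4 hours and 10 minutes leg 4 → 14:06 UTC.
Kiritimati is UTC+14:00, so local arrival = 14:06 + 14:00 = 04:06 on Aug 8.

04:06 on August 8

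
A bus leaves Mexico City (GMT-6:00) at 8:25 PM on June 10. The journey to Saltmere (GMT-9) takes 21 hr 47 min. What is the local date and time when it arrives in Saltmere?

Saltmere is 3:00 behind Mexico City.
After 21 hours 47 minutes it is 6:12 PM (Jun 11) in Mexico City.
Shift by the zone difference: 6:12 PM − 3:00 = 3:12 PM on Jun 11 in Saltmere.

3:12 PM on Jun 11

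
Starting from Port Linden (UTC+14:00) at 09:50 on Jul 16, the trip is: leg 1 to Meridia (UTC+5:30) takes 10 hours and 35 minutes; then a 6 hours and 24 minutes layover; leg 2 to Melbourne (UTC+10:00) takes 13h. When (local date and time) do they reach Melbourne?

11:49 on July 17

Convert departure to UTC: 09:50 − 14:00 = 19:50 UTC on Jul 15.
Add 10 hours and 35 minutes leg 1 → 06:25 UTC (Jul 16).
Add 6 hours 24 minutes layover in Meridia → 12:49 UTC.
Add 13 hours leg 2 → 01:49 UTC (Jul 17).
Melbourne is UTC+10:00, so local arrival = 01:49 + 10:00 = 11:49 on Jul 17.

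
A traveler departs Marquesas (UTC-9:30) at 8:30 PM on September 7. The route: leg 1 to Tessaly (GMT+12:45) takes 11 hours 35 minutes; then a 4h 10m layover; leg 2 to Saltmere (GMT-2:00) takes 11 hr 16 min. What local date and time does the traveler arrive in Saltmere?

Convert departure to UTC: 8:30 PM + 9:30 = 6:00 AM UTC on Sep 8.
Add 11 hours and 35 minutes leg 1 → 5:35 PM UTC.
Add 4 hours 10 minutes layover in Tessaly → 9:45 PM UTC.
Add 11 hours and 16 minutes leg 2 → 9:01 AM UTC (Sep 9).
Saltmere is UTC−2:00, so local arrival = 9:01 AM − 2:00 = 7:01 AM on Sep 9.

7:01 AM on September 9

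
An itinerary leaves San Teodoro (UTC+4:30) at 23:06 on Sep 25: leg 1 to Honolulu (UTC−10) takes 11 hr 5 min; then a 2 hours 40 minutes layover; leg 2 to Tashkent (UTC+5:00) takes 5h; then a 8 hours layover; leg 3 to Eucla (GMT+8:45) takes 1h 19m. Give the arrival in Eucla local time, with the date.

Convert departure to UTC: 23:06 − 4:30 = 18:36 UTC on Sep 25.
Add 11 hours and 5 minutes leg 1 → 05:41 UTC (Sep 26).
Add 2 hours and 40 minutes layover in Honolulu → 08:21 UTC.
Add 5 hours leg 2 → 13:21 UTC.
Add 8 hours layover in Tashkent → 21:21 UTC.
Add 1 hour and 19 minutes leg 3 → 22:40 UTC.
Eucla is UTC+8:45, so local arrival = 22:40 + 8:45 = 07:25 on Sep 27.

07:25 on Sep 27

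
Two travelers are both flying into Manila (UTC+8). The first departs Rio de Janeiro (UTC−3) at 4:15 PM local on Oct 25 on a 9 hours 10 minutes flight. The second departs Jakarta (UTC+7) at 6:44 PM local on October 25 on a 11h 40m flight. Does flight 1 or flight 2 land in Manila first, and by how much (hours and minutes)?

the second, by 5 hours 1 minute

Flight 1 in UTC: 4:15 PM + 3:00 = 7:15 PM on Oct 25.
+9 hours 10 minutes → arrive 4:25 AM UTC on Oct 26.
Flight 2 in UTC: 6:44 PM − 7:00 = 11:44 AM on Oct 25.
+11 hours and 40 minutes → arrive 11:24 PM UTC on Oct 25.
Flight 2 lands earlier by 5 hours 1 minute.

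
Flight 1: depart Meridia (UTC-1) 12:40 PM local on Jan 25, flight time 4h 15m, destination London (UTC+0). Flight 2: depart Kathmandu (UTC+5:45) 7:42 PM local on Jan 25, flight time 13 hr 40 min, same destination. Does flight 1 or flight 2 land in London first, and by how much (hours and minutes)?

the first, by 9 hours 42 minutes

Flight 1 in UTC: 12:40 PM + 1:00 = 1:40 PM on Jan 25.
+4 hours 15 minutes → arrive 5:55 PM UTC on Jan 25.
Flight 2 in UTC: 7:42 PM − 5:45 = 1:57 PM on Jan 25.
+13 hours and 40 minutes → arrive 3:37 AM UTC on Jan 26.
Flight 1 lands earlier by 9 hours 42 minutes.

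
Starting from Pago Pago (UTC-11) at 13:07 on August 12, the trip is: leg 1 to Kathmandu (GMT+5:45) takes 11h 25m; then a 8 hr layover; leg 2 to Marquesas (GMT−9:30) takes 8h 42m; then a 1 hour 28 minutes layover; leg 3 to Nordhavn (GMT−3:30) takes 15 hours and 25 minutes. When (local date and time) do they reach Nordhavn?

17:37 on August 14

Convert departure to UTC: 13:07 + 11:00 = 00:07 UTC on Aug 13.
Add 11 hours and 25 minutes leg 1 → 11:32 UTC.
Add 8 hours layover in Kathmandu → 19:32 UTC.
Add 8 hours 42 minutes leg 2 → 04:14 UTC (Aug 14).
Add 1 hour 28 minutes layover in Marquesas → 05:42 UTC.
Add 15 hours and 25 minutes leg 3 → 21:07 UTC.
Nordhavn is UTC−3:30, so local arrival = 21:07 − 3:30 = 17:37 on Aug 14.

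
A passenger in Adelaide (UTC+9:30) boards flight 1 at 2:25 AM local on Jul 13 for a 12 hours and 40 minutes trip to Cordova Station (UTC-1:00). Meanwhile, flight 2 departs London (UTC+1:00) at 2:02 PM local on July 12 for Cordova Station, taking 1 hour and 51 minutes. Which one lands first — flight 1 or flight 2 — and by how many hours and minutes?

the second, by 14 hours 42 minutes

Flight 1 in UTC: 2:25 AM − 9:30 = 4:55 PM on Jul 12.
+12 hours 40 minutes → arrive 5:35 AM UTC on Jul 13.
Flight 2 in UTC: 2:02 PM − 1:00 = 1:02 PM on Jul 12.
+1 hour 51 minutes → arrive 2:53 PM UTC on Jul 12.
Flight 2 lands earlier by 14 hours 42 minutes.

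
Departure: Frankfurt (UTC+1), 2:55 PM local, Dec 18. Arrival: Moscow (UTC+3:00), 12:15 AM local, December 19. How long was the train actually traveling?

7 hours 20 minutes

Departure in UTC: 2:55 PM − 1:00 = 1:55 PM on Dec 18.
Arrival in UTC: 12:15 AM − 3:00 = 9:15 PM on Dec 18.
Elapsed = 9:15 PM − 1:55 PM = 7 hours 20 minutes.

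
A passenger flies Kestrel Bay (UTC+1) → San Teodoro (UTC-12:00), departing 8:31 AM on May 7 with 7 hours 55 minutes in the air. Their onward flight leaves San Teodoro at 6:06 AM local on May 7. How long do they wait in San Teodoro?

Convert departure to UTC: 8:31 AM − 1:00 = 7:31 AM UTC on May 7.
Add 7 hours 55 minutes flight time → 3:26 PM UTC.
San Teodoro is UTC−12:00, so local arrival = 3:26 PM − 12:00 = 3:26 AM on May 7.
Layover = 6:06 AM − 3:26 AM = 2 hours 40 minutes.

2 hours 40 minutes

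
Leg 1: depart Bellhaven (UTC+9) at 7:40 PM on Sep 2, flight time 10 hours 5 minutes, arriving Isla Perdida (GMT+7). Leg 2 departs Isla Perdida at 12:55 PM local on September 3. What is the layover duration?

Convert departure to UTC: 7:40 PM − 9:00 = 10:40 AM UTC on Sep 2.
Add 10 hours and 5 minutes flight time → 8:45 PM UTC.
Isla Perdida is UTC+7:00, so local arrival = 8:45 PM + 7:00 = 3:45 AM on Sep 3.
Layover = 12:55 PM − 3:45 AM = 9 hours 10 minutes.

9 hours 10 minutes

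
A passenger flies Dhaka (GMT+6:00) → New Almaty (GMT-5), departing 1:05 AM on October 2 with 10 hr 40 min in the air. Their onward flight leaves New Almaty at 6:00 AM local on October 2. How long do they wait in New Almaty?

5 hours 15 minutes

Convert departure to UTC: 1:05 AM − 6:00 = 7:05 PM UTC on Oct 1.
Add 10 hours and 40 minutes flight time → 5:45 AM UTC (Oct 2).
New Almaty is UTC−5:00, so local arrival = 5:45 AM − 5:00 = 12:45 AM on Oct 2.
Layover = 6:00 AM − 12:45 AM = 5 hours 15 minutes.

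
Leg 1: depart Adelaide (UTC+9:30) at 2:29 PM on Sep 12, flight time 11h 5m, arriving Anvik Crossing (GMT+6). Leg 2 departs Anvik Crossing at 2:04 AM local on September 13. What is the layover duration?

4 hours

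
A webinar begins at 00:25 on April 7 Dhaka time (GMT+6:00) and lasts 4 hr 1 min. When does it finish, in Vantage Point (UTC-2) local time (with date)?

Convert start to UTC: 00:25 − 6:00 = 18:25 UTC on Apr 6.
Add 4 hours 1 minute duration → 22:26 UTC.
Vantage Point is UTC−2:00, so local end time = 22:26 − 2:00 = 20:26 on Apr 6.

20:26 on April 6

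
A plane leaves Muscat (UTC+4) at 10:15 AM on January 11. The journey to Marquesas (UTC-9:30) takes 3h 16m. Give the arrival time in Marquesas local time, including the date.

Convert departure to UTC: 10:15 AM − 4:00 = 6:15 AM UTC on Jan 11.
Add 3 hours and 16 minutes travel time → 9:31 AM UTC.
Marquesas is UTC−9:30, so local arrival = 9:31 AM − 9:30 = 12:01 AM on Jan 11.

12:01 AM on January 11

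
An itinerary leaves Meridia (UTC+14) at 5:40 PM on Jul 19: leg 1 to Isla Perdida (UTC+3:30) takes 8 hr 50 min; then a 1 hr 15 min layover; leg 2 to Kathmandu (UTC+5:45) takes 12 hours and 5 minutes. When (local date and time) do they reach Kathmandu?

Convert departure to UTC: 5:40 PM − 14:00 = 3:40 AM UTC on Jul 19.
Add 8 hours 50 minutes leg 1 → 12:30 PM UTC.
Add 1 hour and 15 minutes layover in Isla Perdida → 1:45 PM UTC.
Add 12 hours and 5 minutes leg 2 → 1:50 AM UTC (Jul 20).
Kathmandu is UTC+5:45, so local arrival = 1:50 AM + 5:45 = 7:35 AM on Jul 20.

7:35 AM on Jul 20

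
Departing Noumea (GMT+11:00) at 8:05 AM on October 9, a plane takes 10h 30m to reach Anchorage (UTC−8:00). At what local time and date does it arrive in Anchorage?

11:35 PM on October 8

Anchorage is 19:00 behind Noumea.
After 10 hours 30 minutes it is 6:35 PM in Noumea.
Shift by the zone difference: 6:35 PM − 19:00 = 11:35 PM on Oct 8 in Anchorage.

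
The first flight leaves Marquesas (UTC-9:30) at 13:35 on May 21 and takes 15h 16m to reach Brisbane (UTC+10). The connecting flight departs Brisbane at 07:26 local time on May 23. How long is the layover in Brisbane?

7 hours 5 minutes

Convert departure to UTC: 13:35 + 9:30 = 23:05 UTC on May 21.
Add 15 hours and 16 minutes flight time → 14:21 UTC (May 22).
Brisbane is UTC+10:00, so local arrival = 14:21 + 10:00 = 00:21 on May 23.
Layover = 07:26 − 00:21 = 7 hours 5 minutes.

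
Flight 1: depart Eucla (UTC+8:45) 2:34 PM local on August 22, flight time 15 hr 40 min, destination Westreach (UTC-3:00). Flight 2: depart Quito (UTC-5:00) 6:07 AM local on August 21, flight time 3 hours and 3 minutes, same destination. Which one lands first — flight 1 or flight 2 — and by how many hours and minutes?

the second, by 31 hours 19 minutes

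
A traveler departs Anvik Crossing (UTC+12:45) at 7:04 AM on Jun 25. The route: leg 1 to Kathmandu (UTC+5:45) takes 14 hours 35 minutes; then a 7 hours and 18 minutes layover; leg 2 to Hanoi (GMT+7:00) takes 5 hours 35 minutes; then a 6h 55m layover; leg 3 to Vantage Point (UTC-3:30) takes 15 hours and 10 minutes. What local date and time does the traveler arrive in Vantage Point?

Convert departure to UTC: 7:04 AM − 12:45 = 6:19 PM UTC on Jun 24.
Add 14 hours and 35 minutes leg 1 → 8:54 AM UTC (Jun 25).
Add 7 hours and 18 minutes layover in Kathmandu → 4:12 PM UTC.
Add 5 hours 35 minutes leg 2 → 9:47 PM UTC.
Add 6 hours and 55 minutes layover in Hanoi → 4:42 AM UTC (Jun 26).
Add 15 hours and 10 minutes leg 3 → 7:52 PM UTC.
Vantage Point is UTC−3:30, so local arrival = 7:52 PM − 3:30 = 4:22 PM on Jun 26.

4:22 PM on June 26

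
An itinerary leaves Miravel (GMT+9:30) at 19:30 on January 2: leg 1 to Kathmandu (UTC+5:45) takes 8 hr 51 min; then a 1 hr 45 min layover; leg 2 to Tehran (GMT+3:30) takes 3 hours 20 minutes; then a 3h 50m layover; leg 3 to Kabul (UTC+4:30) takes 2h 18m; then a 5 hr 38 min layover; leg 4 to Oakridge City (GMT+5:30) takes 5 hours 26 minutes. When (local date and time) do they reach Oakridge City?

Convert departure to UTC: 19:30 − 9:30 = 10:00 UTC on Jan 2.
Add 8 hours 51 minutes leg 1 → 18:51 UTC.
Add 1 hour and 45 minutes layover in Kathmandu → 20:36 UTC.
Add 3 hours 20 minutes leg 2 → 23:56 UTC.
Add 3 hours and 50 minutes layover in Tehran → 03:46 UTC (Jan 3).
Add 2 hours 18 minutes leg 3 → 06:04 UTC.
Add 5 hours 38 minutes layover in Kabul → 11:42 UTC.
Add 5 hours 26 minutes leg 4 → 17:08 UTC.
Oakridge City is UTC+5:30, so local arrival = 17:08 + 5:30 = 22:38 on Jan 3.

22:38 on Jan 3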